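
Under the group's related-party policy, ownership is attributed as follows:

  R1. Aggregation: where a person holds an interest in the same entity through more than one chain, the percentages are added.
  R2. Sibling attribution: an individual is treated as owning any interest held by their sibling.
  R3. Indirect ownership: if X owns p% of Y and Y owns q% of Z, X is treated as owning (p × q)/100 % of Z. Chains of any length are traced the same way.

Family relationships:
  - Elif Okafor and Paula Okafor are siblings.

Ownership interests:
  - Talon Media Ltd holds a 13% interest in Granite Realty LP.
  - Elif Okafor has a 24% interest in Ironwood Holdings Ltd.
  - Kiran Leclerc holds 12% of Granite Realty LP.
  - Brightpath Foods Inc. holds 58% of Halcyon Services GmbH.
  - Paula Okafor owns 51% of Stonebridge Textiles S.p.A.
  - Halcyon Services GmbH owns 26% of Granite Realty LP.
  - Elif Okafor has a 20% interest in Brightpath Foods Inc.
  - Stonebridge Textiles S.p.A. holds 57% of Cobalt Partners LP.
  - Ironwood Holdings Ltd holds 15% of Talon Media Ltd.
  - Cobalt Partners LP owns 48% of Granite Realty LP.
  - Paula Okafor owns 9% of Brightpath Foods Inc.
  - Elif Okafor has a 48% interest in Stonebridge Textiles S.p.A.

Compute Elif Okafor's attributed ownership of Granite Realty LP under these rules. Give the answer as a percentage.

31.9276%

By sibling attribution (R2), Elif Okafor is treated as also owning Paula Okafor's interest in Stonebridge Textiles S.p.A, giving 48% + 51% = 99%.
By sibling attribution (R2), Elif Okafor is treated as also owning Paula Okafor's interest in Brightpath Foods Inc, giving 20% + 9% = 29%.
Chain via Ironwood Holdings Ltd → Talon Media Ltd (R3): 24% × 15% × 13% = 0.468% of Granite Realty LP.
Chain via Stonebridge Textiles S.p.A. → Cobalt Partners LP (R3): 99% × 57% × 48% = 27.0864% of Granite Realty LP.
Chain via Brightpath Foods Inc. → Halcyon Services GmbH (R3): 29% × 58% × 26% = 4.3732% of Granite Realty LP.
Aggregating (R1): 0.468% + 27.0864% + 4.3732% = 31.9276%.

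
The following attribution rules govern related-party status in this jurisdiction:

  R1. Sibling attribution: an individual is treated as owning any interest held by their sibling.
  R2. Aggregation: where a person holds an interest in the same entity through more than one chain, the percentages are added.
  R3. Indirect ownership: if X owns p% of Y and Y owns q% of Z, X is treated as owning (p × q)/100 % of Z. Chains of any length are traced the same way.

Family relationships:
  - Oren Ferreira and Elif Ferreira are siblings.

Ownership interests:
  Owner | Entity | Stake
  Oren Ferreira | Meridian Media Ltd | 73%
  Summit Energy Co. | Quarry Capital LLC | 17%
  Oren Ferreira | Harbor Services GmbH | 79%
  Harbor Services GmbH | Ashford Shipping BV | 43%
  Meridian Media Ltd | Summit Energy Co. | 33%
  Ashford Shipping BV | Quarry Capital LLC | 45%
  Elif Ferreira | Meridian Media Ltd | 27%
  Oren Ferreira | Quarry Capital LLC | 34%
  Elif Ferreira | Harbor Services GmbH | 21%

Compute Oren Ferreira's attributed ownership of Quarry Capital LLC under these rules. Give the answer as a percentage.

By sibling attribution (R1), Oren Ferreira is treated as also owning Elif Ferreira's interest in Meridian Media Ltd, giving 73% + 27% = 100%.
By sibling attribution (R1), Oren Ferreira is treated as also owning Elif Ferreira's interest in Harbor Services GmbH, giving 79% + 21% = 100%.
Chain via Meridian Media Ltd → Summit Energy Co. (R3): 100% × 33% × 17% = 5.61% of Quarry Capital LLC.
Chain via Harbor Services GmbH → Ashford Shipping BV (R3): 100% × 43% × 45% = 19.35% of Quarry Capital LLC.
Direct interest in Quarry Capital LLC: 34%.
Aggregating (R2): 5.61% + 19.35% + 34% = 58.96%.

58.96%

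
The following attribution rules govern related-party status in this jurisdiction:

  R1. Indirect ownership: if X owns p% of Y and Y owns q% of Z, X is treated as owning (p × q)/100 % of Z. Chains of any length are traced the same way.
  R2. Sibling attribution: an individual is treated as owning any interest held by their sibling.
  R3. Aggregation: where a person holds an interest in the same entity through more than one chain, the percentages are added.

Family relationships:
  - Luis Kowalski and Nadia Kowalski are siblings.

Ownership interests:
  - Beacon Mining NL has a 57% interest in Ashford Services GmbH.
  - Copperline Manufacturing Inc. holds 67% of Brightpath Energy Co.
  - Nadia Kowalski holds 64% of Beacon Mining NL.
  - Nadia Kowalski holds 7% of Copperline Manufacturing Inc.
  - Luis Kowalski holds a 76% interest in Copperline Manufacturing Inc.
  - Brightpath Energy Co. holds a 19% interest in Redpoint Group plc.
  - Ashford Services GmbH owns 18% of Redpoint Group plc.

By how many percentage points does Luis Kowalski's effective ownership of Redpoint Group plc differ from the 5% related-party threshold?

12.1323

By sibling attribution (R2), Luis Kowalski is treated as also owning Nadia Kowalski's interest in Copperline Manufacturing Inc, giving 76% + 7% = 83%.
By sibling attribution (R2), Luis Kowalski is treated as owning Nadia Kowalski's 64% interest in Beacon Mining NL.
Chain via Copperline Manufacturing Inc. → Brightpath Energy Co. (R1): 83% × 67% × 19% = 10.5659% of Redpoint Group plc.
Chain via Beacon Mining NL → Ashford Services GmbH (R1): 64% × 57% × 18% = 6.5664% of Redpoint Group plc.
Aggregating (R3): 10.5659% + 6.5664% = 17.1323%.
17.1323% exceeds the 5% threshold by 12.1323 percentage points.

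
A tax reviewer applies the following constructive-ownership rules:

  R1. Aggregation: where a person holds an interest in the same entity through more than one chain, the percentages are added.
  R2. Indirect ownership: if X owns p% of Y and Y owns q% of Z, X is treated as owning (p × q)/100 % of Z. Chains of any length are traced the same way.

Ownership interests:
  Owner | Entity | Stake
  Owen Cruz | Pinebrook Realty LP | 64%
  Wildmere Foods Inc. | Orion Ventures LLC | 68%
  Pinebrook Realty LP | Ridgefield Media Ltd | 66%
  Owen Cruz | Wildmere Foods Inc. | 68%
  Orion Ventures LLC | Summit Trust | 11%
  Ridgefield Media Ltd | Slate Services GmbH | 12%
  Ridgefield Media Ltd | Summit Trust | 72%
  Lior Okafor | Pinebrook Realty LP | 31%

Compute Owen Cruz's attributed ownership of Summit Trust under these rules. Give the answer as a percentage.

Chain via Wildmere Foods Inc. → Orion Ventures LLC (R2): 68% × 68% × 11% = 5.0864% of Summit Trust.
Chain via Pinebrook Realty LP → Ridgefield Media Ltd (R2): 64% × 66% × 72% = 30.4128% of Summit Trust.
Aggregating (R1): 5.0864% + 30.4128% = 35.4992%.

35.4992%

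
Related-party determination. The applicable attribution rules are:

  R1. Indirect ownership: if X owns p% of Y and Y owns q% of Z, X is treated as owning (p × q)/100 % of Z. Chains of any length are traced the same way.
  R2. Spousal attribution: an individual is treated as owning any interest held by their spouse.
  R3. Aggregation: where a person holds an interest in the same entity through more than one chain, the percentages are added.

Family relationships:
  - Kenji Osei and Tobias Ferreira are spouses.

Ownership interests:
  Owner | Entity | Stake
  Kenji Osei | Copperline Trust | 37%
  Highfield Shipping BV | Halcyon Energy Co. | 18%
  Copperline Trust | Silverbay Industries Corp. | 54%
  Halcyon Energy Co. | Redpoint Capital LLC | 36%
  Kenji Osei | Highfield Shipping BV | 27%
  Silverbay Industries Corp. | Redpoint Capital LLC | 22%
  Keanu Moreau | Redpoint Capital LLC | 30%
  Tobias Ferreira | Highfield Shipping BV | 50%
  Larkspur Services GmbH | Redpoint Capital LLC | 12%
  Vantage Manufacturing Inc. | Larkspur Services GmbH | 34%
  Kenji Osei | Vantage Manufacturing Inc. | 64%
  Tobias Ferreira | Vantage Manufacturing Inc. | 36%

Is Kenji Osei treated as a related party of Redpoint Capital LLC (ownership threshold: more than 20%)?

By spousal attribution (R2), Kenji Osei is treated as also owning Tobias Ferreira's interest in Highfield Shipping BV, giving 27% + 50% = 77%.
By spousal attribution (R2), Kenji Osei is treated as also owning Tobias Ferreira's interest in Vantage Manufacturing Inc, giving 64% + 36% = 100%.
Chain via Copperline Trust → Silverbay Industries Corp. (R1): 37% × 54% × 22% = 4.3956% of Redpoint Capital LLC.
Chain via Highfield Shipping BV → Halcyon Energy Co. (R1): 77% × 18% × 36% = 4.9896% of Redpoint Capital LLC.
Chain via Vantage Manufacturing Inc. → Larkspur Services GmbH (R1): 100% × 34% × 12% = 4.08% of Redpoint Capital LLC.
Aggregating (R3): 4.3956% + 4.9896% + 4.08% = 13.4652%.
13.4652% does not exceed the 20% threshold, so Kenji is not a related party to Redpoint Capital LLC.

No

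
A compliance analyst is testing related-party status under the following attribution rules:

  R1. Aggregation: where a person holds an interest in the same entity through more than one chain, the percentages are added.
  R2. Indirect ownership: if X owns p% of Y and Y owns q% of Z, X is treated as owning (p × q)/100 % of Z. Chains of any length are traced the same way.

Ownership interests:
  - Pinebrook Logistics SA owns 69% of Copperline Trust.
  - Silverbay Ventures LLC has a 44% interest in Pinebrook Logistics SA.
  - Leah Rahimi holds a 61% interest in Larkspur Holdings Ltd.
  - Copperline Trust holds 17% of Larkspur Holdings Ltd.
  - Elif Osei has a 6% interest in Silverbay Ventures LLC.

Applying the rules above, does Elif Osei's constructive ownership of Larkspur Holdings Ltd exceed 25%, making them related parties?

No

Chain via Silverbay Ventures LLC → Pinebrook Logistics SA → Copperline Trust (R2): 6% × 44% × 69% × 17% = 0.309672% of Larkspur Holdings Ltd.
0.309672% does not exceed the 25% threshold, so Elif is not a related party to Larkspur Holdings Ltd.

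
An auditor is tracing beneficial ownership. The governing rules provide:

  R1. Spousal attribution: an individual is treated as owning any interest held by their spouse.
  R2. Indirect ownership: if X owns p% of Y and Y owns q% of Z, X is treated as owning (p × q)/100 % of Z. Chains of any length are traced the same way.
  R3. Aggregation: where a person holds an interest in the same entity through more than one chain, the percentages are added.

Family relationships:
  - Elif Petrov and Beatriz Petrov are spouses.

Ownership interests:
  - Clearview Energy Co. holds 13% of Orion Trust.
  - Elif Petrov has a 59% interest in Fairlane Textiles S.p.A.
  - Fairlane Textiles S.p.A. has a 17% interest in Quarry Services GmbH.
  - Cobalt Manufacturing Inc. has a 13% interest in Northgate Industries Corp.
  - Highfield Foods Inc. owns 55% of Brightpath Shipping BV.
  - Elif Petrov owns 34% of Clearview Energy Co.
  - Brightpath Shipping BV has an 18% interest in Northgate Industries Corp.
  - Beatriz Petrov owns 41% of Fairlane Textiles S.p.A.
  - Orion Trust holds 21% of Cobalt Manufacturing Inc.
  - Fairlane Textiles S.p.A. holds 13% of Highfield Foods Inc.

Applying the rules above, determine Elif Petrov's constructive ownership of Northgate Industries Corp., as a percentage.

By spousal attribution (R1), Elif Petrov is treated as also owning Beatriz Petrov's interest in Fairlane Textiles S.p.A, giving 59% + 41% = 100%.
Chain via Fairlane Textiles S.p.A. → Highfield Foods Inc. → Brightpath Shipping BV (R2): 100% × 13% × 55% × 18% = 1.287% of Northgate Industries Corp.
Chain via Clearview Energy Co. → Orion Trust → Cobalt Manufacturing Inc. (R2): 34% × 13% × 21% × 13% = 0.120666% of Northgate Industries Corp.
Aggregating (R3): 1.287% + 0.120666% = 1.407666%.

1.407666%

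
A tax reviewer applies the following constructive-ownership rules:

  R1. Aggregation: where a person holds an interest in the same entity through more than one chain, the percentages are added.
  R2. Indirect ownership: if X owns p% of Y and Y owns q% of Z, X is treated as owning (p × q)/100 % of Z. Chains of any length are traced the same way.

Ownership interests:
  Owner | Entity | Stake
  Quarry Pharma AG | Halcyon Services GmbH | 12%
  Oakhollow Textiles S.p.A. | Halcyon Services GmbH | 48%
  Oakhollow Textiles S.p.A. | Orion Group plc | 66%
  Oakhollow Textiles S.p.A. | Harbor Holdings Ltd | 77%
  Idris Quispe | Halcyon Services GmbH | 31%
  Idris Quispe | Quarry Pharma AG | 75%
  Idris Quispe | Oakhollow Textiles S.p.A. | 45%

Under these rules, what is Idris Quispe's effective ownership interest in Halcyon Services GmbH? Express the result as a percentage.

Chain via Oakhollow Textiles S.p.A. (R2): 45% × 48% = 21.6% of Halcyon Services GmbH.
Chain via Quarry Pharma AG (R2): 75% × 12% = 9% of Halcyon Services GmbH.
Direct interest in Halcyon Services GmbH: 31%.
Aggregating (R1): 21.6% + 9% + 31% = 61.6%.

61.6%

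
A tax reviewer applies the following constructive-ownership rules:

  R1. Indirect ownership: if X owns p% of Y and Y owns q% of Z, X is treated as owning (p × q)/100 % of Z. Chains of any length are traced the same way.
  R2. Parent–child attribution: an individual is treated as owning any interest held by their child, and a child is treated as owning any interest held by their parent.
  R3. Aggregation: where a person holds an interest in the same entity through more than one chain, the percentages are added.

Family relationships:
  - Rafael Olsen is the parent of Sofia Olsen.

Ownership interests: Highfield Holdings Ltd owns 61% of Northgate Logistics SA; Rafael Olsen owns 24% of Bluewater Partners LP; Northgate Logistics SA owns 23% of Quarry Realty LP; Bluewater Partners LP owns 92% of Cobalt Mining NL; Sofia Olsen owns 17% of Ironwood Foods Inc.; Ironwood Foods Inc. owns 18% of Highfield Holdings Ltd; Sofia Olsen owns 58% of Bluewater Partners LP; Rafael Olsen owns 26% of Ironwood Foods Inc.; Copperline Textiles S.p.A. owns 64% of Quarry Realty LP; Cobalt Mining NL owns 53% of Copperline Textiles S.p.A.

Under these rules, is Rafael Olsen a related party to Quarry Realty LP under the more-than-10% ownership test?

By parent–child attribution (R2), Rafael Olsen is treated as also owning Sofia Olsen's interest in Ironwood Foods Inc, giving 26% + 17% = 43%.
By parent–child attribution (R2), Rafael Olsen is treated as also owning Sofia Olsen's interest in Bluewater Partners LP, giving 24% + 58% = 82%.
Chain via Ironwood Foods Inc. → Highfield Holdings Ltd → Northgate Logistics SA (R1): 43% × 18% × 61% × 23% = 1.085922% of Quarry Realty LP.
Chain via Bluewater Partners LP → Cobalt Mining NL → Copperline Textiles S.p.A. (R1): 82% × 92% × 53% × 64% = 25.589248% of Quarry Realty LP.
Aggregating (R3): 1.085922% + 25.589248% = 26.67517%.
26.67517% exceeds the 10% threshold, so Rafael is a related party to Quarry Realty LP.

Yes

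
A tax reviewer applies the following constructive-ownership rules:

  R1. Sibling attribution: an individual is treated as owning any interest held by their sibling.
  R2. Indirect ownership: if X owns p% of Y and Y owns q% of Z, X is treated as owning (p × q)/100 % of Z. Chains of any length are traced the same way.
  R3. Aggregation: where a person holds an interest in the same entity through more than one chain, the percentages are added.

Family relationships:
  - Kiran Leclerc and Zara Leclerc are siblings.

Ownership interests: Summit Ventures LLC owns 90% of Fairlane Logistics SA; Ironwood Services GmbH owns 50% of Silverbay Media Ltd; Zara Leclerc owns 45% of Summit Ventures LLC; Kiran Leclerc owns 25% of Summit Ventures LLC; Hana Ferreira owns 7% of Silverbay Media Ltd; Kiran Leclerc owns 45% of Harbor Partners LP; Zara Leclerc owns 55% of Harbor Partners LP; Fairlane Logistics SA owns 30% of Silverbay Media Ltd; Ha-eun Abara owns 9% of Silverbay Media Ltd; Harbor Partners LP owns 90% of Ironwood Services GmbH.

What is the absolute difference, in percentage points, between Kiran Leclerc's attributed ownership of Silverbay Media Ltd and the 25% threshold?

By sibling attribution (R1), Kiran Leclerc is treated as also owning Zara Leclerc's interest in Summit Ventures LLC, giving 25% + 45% = 70%.
By sibling attribution (R1), Kiran Leclerc is treated as also owning Zara Leclerc's interest in Harbor Partners LP, giving 45% + 55% = 100%.
Chain via Summit Ventures LLC → Fairlane Logistics SA (R2): 70% × 90% × 30% = 18.9% of Silverbay Media Ltd.
Chain via Harbor Partners LP → Ironwood Services GmbH (R2): 100% × 90% × 50% = 45% of Silverbay Media Ltd.
Aggregating (R3): 18.9% + 45% = 63.9%.
63.9% exceeds the 25% threshold by 38.9 percentage points.

38.9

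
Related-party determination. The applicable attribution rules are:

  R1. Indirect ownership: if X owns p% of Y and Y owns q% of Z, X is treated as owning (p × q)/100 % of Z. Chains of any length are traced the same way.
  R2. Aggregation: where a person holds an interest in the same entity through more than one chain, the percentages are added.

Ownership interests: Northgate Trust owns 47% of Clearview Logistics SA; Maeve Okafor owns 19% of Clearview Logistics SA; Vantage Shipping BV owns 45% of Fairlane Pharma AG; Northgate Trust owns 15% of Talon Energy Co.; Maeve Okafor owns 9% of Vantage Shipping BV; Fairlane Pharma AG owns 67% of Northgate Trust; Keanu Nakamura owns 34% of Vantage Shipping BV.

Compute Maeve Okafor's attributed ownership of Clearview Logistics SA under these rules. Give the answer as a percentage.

20.275345%

Chain via Vantage Shipping BV → Fairlane Pharma AG → Northgate Trust (R1): 9% × 45% × 67% × 47% = 1.275345% of Clearview Logistics SA.
Direct interest in Clearview Logistics SA: 19%.
Aggregating (R2): 1.275345% + 19% = 20.275345%.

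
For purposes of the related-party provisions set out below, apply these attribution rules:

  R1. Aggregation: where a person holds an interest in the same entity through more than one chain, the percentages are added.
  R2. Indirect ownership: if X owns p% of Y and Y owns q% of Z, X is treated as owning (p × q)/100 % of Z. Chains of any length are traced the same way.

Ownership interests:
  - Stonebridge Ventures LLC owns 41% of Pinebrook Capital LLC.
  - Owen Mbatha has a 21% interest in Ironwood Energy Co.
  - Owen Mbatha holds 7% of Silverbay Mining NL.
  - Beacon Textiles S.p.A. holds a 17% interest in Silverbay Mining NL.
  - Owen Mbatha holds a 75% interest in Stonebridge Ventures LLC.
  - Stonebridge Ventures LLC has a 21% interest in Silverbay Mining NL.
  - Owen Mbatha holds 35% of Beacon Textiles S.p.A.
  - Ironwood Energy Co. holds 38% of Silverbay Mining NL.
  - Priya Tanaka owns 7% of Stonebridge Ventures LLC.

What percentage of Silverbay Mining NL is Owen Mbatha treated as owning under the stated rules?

36.68%

Chain via Ironwood Energy Co. (R2): 21% × 38% = 7.98% of Silverbay Mining NL.
Chain via Beacon Textiles S.p.A. (R2): 35% × 17% = 5.95% of Silverbay Mining NL.
Chain via Stonebridge Ventures LLC (R2): 75% × 21% = 15.75% of Silverbay Mining NL.
Direct interest in Silverbay Mining NL: 7%.
Aggregating (R1): 7.98% + 5.95% + 15.75% + 7% = 36.68%.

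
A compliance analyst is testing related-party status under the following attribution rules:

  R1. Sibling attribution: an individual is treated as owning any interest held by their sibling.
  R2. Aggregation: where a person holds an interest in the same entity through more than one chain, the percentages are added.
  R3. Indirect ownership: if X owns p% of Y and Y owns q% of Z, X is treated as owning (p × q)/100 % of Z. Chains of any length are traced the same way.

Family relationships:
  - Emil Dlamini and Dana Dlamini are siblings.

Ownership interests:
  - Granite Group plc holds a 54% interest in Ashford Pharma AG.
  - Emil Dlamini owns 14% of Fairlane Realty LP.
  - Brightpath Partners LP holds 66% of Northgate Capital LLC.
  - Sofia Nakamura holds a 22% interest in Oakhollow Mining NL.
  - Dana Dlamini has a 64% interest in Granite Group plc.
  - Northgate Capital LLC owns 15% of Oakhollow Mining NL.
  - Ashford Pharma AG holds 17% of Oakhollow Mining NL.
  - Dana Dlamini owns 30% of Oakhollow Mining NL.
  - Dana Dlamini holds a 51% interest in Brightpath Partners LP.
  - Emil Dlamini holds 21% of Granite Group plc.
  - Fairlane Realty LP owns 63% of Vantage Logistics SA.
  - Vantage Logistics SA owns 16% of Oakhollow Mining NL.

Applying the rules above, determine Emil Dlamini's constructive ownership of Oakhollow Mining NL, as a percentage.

44.2632%

By sibling attribution (R1), Emil Dlamini is treated as also owning Dana Dlamini's interest in Granite Group plc, giving 21% + 64% = 85%.
By sibling attribution (R1), Emil Dlamini is treated as owning Dana Dlamini's 51% interest in Brightpath Partners LP.
By sibling attribution (R1), Emil Dlamini is treated as owning Dana Dlamini's 30% interest in Oakhollow Mining NL.
Chain via Granite Group plc → Ashford Pharma AG (R3): 85% × 54% × 17% = 7.803% of Oakhollow Mining NL.
Chain via Fairlane Realty LP → Vantage Logistics SA (R3): 14% × 63% × 16% = 1.4112% of Oakhollow Mining NL.
Chain via Brightpath Partners LP → Northgate Capital LLC (R3): 51% × 66% × 15% = 5.049% of Oakhollow Mining NL.
Direct interest in Oakhollow Mining NL: 30%.
Aggregating (R2): 7.803% + 1.4112% + 5.049% + 30% = 44.2632%.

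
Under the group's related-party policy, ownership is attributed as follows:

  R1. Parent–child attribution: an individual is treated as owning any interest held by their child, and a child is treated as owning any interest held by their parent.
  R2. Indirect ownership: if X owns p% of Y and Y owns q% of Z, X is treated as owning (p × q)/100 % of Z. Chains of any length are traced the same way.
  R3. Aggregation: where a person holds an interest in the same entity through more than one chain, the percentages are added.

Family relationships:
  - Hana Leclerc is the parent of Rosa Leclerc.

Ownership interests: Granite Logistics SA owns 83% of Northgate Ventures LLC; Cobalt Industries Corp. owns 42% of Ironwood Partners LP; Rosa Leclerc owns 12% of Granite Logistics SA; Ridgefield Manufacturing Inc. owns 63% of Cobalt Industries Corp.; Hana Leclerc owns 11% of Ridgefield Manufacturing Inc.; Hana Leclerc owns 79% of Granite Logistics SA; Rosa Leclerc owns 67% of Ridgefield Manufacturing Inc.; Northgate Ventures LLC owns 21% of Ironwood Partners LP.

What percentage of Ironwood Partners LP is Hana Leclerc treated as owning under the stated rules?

36.5001%

By parent–child attribution (R1), Hana Leclerc is treated as also owning Rosa Leclerc's interest in Ridgefield Manufacturing Inc, giving 11% + 67% = 78%.
By parent–child attribution (R1), Hana Leclerc is treated as also owning Rosa Leclerc's interest in Granite Logistics SA, giving 79% + 12% = 91%.
Chain via Ridgefield Manufacturing Inc. → Cobalt Industries Corp. (R2): 78% × 63% × 42% = 20.6388% of Ironwood Partners LP.
Chain via Granite Logistics SA → Northgate Ventures LLC (R2): 91% × 83% × 21% = 15.8613% of Ironwood Partners LP.
Aggregating (R3): 20.6388% + 15.8613% = 36.5001%.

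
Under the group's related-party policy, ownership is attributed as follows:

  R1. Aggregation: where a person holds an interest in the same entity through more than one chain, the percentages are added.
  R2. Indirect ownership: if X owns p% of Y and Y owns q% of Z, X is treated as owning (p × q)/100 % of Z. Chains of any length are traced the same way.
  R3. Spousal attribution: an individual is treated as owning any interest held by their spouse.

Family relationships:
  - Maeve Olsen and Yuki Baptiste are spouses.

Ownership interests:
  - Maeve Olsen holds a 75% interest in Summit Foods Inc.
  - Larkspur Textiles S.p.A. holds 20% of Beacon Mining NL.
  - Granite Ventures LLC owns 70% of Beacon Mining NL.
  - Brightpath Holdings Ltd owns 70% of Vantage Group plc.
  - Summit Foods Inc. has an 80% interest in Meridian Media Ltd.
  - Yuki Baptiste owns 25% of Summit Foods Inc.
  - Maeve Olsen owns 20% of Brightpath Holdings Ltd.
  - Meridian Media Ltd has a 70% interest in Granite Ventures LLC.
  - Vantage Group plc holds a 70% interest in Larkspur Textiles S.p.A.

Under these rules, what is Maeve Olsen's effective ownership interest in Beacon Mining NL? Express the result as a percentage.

41.16%

By spousal attribution (R3), Maeve Olsen is treated as also owning Yuki Baptiste's interest in Summit Foods Inc, giving 75% + 25% = 100%.
Chain via Summit Foods Inc. → Meridian Media Ltd → Granite Ventures LLC (R2): 100% × 80% × 70% × 70% = 39.2% of Beacon Mining NL.
Chain via Brightpath Holdings Ltd → Vantage Group plc → Larkspur Textiles S.p.A. (R2): 20% × 70% × 70% × 20% = 1.96% of Beacon Mining NL.
Aggregating (R1): 39.2% + 1.96% = 41.16%.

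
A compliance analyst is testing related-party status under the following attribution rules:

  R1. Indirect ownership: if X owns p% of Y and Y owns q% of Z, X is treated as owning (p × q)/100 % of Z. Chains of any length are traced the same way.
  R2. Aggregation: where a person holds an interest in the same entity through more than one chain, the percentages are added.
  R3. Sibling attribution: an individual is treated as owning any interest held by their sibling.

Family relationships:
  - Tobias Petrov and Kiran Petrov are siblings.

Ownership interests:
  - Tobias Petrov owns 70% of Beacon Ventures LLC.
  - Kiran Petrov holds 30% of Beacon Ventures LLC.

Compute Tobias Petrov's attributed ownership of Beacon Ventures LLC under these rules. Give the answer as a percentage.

100%

By sibling attribution (R3), Tobias Petrov is treated as also owning Kiran Petrov's interest in Beacon Ventures LLC, giving 70% + 30% = 100%.
Direct interest in Beacon Ventures LLC: 100%.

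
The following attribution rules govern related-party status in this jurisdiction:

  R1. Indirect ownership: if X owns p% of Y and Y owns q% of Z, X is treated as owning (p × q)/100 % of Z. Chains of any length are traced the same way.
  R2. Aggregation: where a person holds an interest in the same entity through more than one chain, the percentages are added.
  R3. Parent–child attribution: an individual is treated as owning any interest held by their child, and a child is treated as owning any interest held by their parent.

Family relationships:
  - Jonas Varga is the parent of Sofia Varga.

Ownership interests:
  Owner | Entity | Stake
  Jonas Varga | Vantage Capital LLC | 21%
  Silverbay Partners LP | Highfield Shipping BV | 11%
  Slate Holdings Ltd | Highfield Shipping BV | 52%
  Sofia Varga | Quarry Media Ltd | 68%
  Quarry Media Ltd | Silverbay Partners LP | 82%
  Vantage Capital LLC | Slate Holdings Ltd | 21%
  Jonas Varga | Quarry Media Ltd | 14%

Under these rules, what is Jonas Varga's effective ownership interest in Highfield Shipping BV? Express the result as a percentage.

By parent–child attribution (R3), Jonas Varga is treated as also owning Sofia Varga's interest in Quarry Media Ltd, giving 14% + 68% = 82%.
Chain via Quarry Media Ltd → Silverbay Partners LP (R1): 82% × 82% × 11% = 7.3964% of Highfield Shipping BV.
Chain via Vantage Capital LLC → Slate Holdings Ltd (R1): 21% × 21% × 52% = 2.2932% of Highfield Shipping BV.
Aggregating (R2): 7.3964% + 2.2932% = 9.6896%.

9.6896%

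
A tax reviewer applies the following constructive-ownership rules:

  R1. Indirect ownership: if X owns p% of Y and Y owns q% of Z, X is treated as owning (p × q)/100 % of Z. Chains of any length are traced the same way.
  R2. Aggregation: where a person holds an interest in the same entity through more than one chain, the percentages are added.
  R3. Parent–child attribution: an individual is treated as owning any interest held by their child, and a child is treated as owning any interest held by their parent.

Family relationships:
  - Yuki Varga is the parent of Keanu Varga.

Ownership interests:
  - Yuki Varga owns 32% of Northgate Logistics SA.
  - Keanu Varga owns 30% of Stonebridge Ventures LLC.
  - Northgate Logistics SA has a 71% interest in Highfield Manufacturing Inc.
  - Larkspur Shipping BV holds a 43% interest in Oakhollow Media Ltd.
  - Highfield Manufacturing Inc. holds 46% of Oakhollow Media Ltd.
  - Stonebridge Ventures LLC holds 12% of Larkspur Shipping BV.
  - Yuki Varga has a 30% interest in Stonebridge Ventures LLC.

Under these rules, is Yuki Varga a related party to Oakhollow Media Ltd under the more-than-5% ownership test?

Yes

By parent–child attribution (R3), Yuki Varga is treated as also owning Keanu Varga's interest in Stonebridge Ventures LLC, giving 30% + 30% = 60%.
Chain via Northgate Logistics SA → Highfield Manufacturing Inc. (R1): 32% × 71% × 46% = 10.4512% of Oakhollow Media Ltd.
Chain via Stonebridge Ventures LLC → Larkspur Shipping BV (R1): 60% × 12% × 43% = 3.096% of Oakhollow Media Ltd.
Aggregating (R2): 10.4512% + 3.096% = 13.5472%.
13.5472% exceeds the 5% threshold, so Yuki is a related party to Oakhollow Media Ltd.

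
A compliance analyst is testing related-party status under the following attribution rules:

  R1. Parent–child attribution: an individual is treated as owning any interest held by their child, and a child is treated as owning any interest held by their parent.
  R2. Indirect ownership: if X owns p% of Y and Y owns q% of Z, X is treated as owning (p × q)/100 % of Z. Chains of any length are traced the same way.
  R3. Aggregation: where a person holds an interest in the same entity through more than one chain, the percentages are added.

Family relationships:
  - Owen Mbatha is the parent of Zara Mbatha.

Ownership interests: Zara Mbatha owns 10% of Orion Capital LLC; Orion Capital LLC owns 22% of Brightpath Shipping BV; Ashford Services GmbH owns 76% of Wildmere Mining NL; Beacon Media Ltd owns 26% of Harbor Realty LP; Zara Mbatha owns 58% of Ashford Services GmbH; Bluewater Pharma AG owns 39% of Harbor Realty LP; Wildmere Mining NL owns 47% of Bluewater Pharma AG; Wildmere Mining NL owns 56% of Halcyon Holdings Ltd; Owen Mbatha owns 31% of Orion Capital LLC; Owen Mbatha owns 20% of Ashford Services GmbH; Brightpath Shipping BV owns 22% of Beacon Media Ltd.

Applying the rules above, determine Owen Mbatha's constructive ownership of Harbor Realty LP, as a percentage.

11.381968%

By parent–child attribution (R1), Owen Mbatha is treated as also owning Zara Mbatha's interest in Ashford Services GmbH, giving 20% + 58% = 78%.
By parent–child attribution (R1), Owen Mbatha is treated as also owning Zara Mbatha's interest in Orion Capital LLC, giving 31% + 10% = 41%.
Chain via Ashford Services GmbH → Wildmere Mining NL → Bluewater Pharma AG (R2): 78% × 76% × 47% × 39% = 10.866024% of Harbor Realty LP.
Chain via Orion Capital LLC → Brightpath Shipping BV → Beacon Media Ltd (R2): 41% × 22% × 22% × 26% = 0.515944% of Harbor Realty LP.
Aggregating (R3): 10.866024% + 0.515944% = 11.381968%.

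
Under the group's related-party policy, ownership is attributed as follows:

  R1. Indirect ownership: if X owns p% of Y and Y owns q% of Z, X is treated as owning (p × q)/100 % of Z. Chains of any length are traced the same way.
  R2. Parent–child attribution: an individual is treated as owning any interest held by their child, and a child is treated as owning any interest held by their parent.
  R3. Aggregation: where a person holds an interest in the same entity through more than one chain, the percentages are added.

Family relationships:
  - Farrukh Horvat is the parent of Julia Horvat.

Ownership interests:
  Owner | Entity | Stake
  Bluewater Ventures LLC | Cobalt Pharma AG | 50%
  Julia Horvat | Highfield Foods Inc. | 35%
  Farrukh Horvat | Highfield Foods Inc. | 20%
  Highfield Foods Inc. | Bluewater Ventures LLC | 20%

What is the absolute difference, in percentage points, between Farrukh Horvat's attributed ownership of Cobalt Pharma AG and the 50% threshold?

By parent–child attribution (R2), Farrukh Horvat is treated as also owning Julia Horvat's interest in Highfield Foods Inc, giving 20% + 35% = 55%.
Chain via Highfield Foods Inc. → Bluewater Ventures LLC (R1): 55% × 20% × 50% = 5.5% of Cobalt Pharma AG.
5.5% falls short of the 50% threshold by 44.5 percentage points.

44.5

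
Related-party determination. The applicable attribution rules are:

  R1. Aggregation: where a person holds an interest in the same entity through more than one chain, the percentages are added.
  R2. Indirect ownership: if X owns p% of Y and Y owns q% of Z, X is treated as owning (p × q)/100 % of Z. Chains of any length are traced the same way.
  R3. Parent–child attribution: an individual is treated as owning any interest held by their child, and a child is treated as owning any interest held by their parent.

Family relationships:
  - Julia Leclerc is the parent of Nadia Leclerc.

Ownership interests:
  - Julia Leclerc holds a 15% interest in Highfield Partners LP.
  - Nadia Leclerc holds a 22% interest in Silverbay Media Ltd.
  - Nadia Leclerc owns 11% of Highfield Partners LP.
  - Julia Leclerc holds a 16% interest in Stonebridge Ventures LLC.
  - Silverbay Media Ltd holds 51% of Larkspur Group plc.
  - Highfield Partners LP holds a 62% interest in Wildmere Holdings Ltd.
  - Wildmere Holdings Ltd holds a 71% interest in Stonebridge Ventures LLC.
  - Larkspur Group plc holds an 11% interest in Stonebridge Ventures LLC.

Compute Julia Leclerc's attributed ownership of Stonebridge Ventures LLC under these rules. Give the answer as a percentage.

By parent–child attribution (R3), Julia Leclerc is treated as also owning Nadia Leclerc's interest in Highfield Partners LP, giving 15% + 11% = 26%.
By parent–child attribution (R3), Julia Leclerc is treated as owning Nadia Leclerc's 22% interest in Silverbay Media Ltd.
Chain via Highfield Partners LP → Wildmere Holdings Ltd (R2): 26% × 62% × 71% = 11.4452% of Stonebridge Ventures LLC.
Direct interest in Stonebridge Ventures LLC: 16%.
Chain via Silverbay Media Ltd → Larkspur Group plc (R2): 22% × 51% × 11% = 1.2342% of Stonebridge Ventures LLC.
Aggregating (R1): 11.4452% + 16% + 1.2342% = 28.6794%.

28.6794%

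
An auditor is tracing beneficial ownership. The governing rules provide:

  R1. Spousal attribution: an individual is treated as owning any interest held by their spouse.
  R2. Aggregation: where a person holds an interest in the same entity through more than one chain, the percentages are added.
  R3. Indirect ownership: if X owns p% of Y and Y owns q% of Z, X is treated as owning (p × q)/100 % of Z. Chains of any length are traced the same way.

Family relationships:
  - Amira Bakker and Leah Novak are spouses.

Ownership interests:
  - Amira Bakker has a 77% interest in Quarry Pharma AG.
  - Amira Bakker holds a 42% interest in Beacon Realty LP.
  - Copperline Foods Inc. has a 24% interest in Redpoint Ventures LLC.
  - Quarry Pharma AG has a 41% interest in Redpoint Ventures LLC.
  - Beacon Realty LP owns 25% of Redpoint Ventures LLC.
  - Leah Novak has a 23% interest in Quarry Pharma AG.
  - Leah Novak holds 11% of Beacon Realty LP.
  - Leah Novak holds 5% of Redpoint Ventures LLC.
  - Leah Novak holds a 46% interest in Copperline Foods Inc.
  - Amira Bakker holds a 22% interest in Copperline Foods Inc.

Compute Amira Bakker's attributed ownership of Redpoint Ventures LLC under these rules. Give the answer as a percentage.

75.57%

By spousal attribution (R1), Amira Bakker is treated as also owning Leah Novak's interest in Copperline Foods Inc, giving 22% + 46% = 68%.
By spousal attribution (R1), Amira Bakker is treated as also owning Leah Novak's interest in Quarry Pharma AG, giving 77% + 23% = 100%.
By spousal attribution (R1), Amira Bakker is treated as also owning Leah Novak's interest in Beacon Realty LP, giving 42% + 11% = 53%.
By spousal attribution (R1), Amira Bakker is treated as owning Leah Novak's 5% interest in Redpoint Ventures LLC.
Chain via Copperline Foods Inc. (R3): 68% × 24% = 16.32% of Redpoint Ventures LLC.
Chain via Quarry Pharma AG (R3): 100% × 41% = 41% of Redpoint Ventures LLC.
Chain via Beacon Realty LP (R3): 53% × 25% = 13.25% of Redpoint Ventures LLC.
Direct interest in Redpoint Ventures LLC: 5%.
Aggregating (R2): 16.32% + 41% + 13.25% + 5% = 75.57%.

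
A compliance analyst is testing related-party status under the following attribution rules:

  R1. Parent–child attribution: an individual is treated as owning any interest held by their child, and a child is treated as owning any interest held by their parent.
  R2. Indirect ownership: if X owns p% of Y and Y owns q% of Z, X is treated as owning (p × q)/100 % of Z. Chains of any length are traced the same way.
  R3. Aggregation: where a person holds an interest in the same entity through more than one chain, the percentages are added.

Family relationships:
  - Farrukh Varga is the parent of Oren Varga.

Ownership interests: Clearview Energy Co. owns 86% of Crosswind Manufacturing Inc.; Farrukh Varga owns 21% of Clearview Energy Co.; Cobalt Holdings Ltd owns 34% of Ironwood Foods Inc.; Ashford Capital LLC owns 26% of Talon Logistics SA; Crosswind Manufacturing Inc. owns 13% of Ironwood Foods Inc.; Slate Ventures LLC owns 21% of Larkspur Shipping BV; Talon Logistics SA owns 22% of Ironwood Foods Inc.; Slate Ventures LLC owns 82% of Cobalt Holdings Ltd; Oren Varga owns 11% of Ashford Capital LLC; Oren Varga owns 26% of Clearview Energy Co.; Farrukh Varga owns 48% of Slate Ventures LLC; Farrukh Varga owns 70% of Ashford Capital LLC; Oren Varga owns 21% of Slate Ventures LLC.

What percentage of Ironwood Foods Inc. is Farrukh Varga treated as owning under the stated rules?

29.125%

By parent–child attribution (R1), Farrukh Varga is treated as also owning Oren Varga's interest in Slate Ventures LLC, giving 48% + 21% = 69%.
By parent–child attribution (R1), Farrukh Varga is treated as also owning Oren Varga's interest in Clearview Energy Co, giving 21% + 26% = 47%.
By parent–child attribution (R1), Farrukh Varga is treated as also owning Oren Varga's interest in Ashford Capital LLC, giving 70% + 11% = 81%.
Chain via Slate Ventures LLC → Cobalt Holdings Ltd (R2): 69% × 82% × 34% = 19.2372% of Ironwood Foods Inc.
Chain via Clearview Energy Co. → Crosswind Manufacturing Inc. (R2): 47% × 86% × 13% = 5.2546% of Ironwood Foods Inc.
Chain via Ashford Capital LLC → Talon Logistics SA (R2): 81% × 26% × 22% = 4.6332% of Ironwood Foods Inc.
Aggregating (R3): 19.2372% + 5.2546% + 4.6332% = 29.125%.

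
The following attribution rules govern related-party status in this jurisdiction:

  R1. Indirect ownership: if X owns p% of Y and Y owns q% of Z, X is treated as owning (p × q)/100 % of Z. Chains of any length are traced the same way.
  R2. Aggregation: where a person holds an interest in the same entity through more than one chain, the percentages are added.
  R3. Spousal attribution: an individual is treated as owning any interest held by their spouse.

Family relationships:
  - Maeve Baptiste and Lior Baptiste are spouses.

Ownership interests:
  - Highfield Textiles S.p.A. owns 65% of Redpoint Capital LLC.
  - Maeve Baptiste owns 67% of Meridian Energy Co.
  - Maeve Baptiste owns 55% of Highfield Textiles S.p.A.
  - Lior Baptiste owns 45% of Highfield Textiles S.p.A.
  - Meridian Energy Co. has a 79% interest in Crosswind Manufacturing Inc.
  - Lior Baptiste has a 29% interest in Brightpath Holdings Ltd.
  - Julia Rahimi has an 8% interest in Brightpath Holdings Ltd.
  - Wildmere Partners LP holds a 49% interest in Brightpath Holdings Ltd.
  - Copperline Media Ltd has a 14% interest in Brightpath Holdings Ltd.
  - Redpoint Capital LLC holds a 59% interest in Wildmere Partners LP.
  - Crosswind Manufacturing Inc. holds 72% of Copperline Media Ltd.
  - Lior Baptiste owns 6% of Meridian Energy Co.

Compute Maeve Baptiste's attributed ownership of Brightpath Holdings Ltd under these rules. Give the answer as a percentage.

By spousal attribution (R3), Maeve Baptiste is treated as also owning Lior Baptiste's interest in Meridian Energy Co, giving 67% + 6% = 73%.
By spousal attribution (R3), Maeve Baptiste is treated as also owning Lior Baptiste's interest in Highfield Textiles S.p.A, giving 55% + 45% = 100%.
By spousal attribution (R3), Maeve Baptiste is treated as owning Lior Baptiste's 29% interest in Brightpath Holdings Ltd.
Chain via Meridian Energy Co. → Crosswind Manufacturing Inc. → Copperline Media Ltd (R1): 73% × 79% × 72% × 14% = 5.813136% of Brightpath Holdings Ltd.
Chain via Highfield Textiles S.p.A. → Redpoint Capital LLC → Wildmere Partners LP (R1): 100% × 65% × 59% × 49% = 18.7915% of Brightpath Holdings Ltd.
Direct interest in Brightpath Holdings Ltd: 29%.
Aggregating (R2): 5.813136% + 18.7915% + 29% = 53.604636%.

53.604636%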